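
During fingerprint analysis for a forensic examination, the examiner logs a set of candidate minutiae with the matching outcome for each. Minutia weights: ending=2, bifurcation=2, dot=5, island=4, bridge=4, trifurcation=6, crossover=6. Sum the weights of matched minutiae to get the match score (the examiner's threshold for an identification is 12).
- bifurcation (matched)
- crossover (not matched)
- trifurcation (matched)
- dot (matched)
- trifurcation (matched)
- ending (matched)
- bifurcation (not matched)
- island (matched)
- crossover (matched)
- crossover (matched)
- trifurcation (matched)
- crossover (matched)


Weighted minutiae match score:
  bifurcation: matched, +2 (running total 2)
  crossover: not matched, +0
  trifurcation: matched, +6 (running total 8)
  dot: matched, +5 (running total 13)
  trifurcation: matched, +6 (running total 19)
  ending: matched, +2 (running total 21)
  bifurcation: not matched, +0
  island: matched, +4 (running total 25)
  crossover: matched, +6 (running total 31)
  crossover: matched, +6 (running total 37)
  trifurcation: matched, +6 (running total 43)
  crossover: matched, +6 (running total 49)
Total score = 49
Threshold = 12; verdict = identification

49


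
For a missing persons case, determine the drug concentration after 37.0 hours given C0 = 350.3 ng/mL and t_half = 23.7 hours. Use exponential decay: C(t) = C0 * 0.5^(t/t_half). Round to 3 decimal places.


Drug concentration decay:
Number of half-lives = t / t_half = 37.0 / 23.7 = 1.561181
Decay factor = 0.5^1.561181 = 0.33887356
C(t) = 350.3 * 0.33887356 = 118.707 ng/mL

118.707


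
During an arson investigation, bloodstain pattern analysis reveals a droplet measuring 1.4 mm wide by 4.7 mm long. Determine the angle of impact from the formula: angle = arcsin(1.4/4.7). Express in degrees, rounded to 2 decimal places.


Blood spatter impact angle calculation:
width / length = 1.4 / 4.7 = 0.297872
angle = arcsin(0.297872)
angle = 17.33 degrees

17.33


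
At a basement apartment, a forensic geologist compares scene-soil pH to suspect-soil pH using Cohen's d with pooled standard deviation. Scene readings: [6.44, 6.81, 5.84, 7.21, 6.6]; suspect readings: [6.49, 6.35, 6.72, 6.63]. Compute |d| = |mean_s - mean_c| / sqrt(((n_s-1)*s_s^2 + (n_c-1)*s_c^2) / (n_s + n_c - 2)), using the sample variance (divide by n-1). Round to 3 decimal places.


Pooled-variance Cohen's d for soil pH comparison:
Scene mean = 32.9 / 5 = 6.58
Suspect mean = 26.19 / 4 = 6.5475
Scene sample variance s_s^2 = 0.25435
Suspect sample variance s_c^2 = 0.026292
Pooled variance = ((n_s-1)*s_s^2 + (n_c-1)*s_c^2) / (n_s + n_c - 2) = 0.156611
Pooled SD = sqrt(0.156611) = 0.395741
Mean difference = 0.0325
|d| = |0.0325| / 0.395741 = 0.082

0.082


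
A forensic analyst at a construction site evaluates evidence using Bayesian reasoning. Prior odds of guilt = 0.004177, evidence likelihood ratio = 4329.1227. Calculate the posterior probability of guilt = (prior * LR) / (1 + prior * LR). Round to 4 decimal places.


Bayesian evidence evaluation:
Posterior odds = prior_odds * LR = 0.004177 * 4329.1227 = 18.08275
Posterior probability = posterior_odds / (1 + posterior_odds)
= 18.08275 / (1 + 18.08275)
= 18.08275 / 19.08275
= 0.9476

0.9476


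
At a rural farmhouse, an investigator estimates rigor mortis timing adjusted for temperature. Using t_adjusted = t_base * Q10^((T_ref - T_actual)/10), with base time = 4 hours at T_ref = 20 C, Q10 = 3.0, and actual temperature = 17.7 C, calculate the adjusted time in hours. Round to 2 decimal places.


Rigor mortis time adjustment:
Exponent = (T_ref - T_actual) / 10 = (20 - 17.7) / 10 = 0.23
Q10 factor = 3.0^0.23 = 1.28747
t_adjusted = 4 * 1.28747 = 5.15 hours

5.15


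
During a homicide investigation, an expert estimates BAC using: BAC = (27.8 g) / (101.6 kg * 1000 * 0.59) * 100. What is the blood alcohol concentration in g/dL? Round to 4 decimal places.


Applying the Widmark formula:
BAC = (dose_g / (body_wt * 1000 * r)) * 100
Denominator = 101.6 * 1000 * 0.59 = 59944
BAC = (27.8 / 59944) * 100
BAC = 0.0464 g/dL

0.0464


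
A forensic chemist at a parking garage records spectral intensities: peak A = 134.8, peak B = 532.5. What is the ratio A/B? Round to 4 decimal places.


Spectral peak ratio:
Peak A = 134.8 counts
Peak B = 532.5 counts
Ratio = 134.8 / 532.5 = 0.2531

0.2531


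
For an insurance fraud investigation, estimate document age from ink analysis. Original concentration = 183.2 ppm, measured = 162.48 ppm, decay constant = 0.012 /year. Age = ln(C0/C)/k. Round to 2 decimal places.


Document age estimation:
C0/C = 183.2 / 162.48 = 1.127523
ln(C0/C) = 0.120023
t = 0.120023 / 0.012 = 10.00 years

10.00


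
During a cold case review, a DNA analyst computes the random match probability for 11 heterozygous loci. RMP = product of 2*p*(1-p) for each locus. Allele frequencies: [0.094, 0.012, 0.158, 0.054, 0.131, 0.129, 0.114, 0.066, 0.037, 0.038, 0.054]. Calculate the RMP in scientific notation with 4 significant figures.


Computing RMP for 11 loci:
Locus 1: 2 * 0.094 * 0.906 = 0.170328
Locus 2: 2 * 0.012 * 0.988 = 0.023712
Locus 3: 2 * 0.158 * 0.842 = 0.266072
Locus 4: 2 * 0.054 * 0.946 = 0.102168
Locus 5: 2 * 0.131 * 0.869 = 0.227678
Locus 6: 2 * 0.129 * 0.871 = 0.224718
Locus 7: 2 * 0.114 * 0.886 = 0.202008
Locus 8: 2 * 0.066 * 0.934 = 0.123288
Locus 9: 2 * 0.037 * 0.963 = 0.071262
Locus 10: 2 * 0.038 * 0.962 = 0.073112
Locus 11: 2 * 0.054 * 0.946 = 0.102168
RMP = 7.447e-11

7.447e-11


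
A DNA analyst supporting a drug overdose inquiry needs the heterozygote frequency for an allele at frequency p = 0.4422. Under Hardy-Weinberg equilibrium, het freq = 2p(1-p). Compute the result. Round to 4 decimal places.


Hardy-Weinberg heterozygote frequency:
q = 1 - p = 1 - 0.4422 = 0.5578
2pq = 2 * 0.4422 * 0.5578 = 0.4933

0.4933


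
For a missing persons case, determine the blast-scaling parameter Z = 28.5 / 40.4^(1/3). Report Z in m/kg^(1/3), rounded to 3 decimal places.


Scaled distance calculation:
W^(1/3) = 40.4^(1/3) = 3.431314
Z = R / W^(1/3) = 28.5 / 3.431314
Z = 8.306 m/kg^(1/3)

8.306


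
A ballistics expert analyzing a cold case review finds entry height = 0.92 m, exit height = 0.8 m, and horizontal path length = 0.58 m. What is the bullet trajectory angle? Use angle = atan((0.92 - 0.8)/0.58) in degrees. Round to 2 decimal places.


Bullet trajectory angle:
Height difference = 0.92 - 0.8 = 0.12 m
angle = atan(0.12 / 0.58)
angle = atan(0.206897)
angle = 11.69 degrees

11.69


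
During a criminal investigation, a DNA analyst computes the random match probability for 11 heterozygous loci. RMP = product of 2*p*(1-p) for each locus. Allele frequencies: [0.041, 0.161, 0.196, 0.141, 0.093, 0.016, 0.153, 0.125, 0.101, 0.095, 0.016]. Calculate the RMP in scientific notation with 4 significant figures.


Computing RMP for 11 loci:
Locus 1: 2 * 0.041 * 0.959 = 0.078638
Locus 2: 2 * 0.161 * 0.839 = 0.270158
Locus 3: 2 * 0.196 * 0.804 = 0.315168
Locus 4: 2 * 0.141 * 0.859 = 0.242238
Locus 5: 2 * 0.093 * 0.907 = 0.168702
Locus 6: 2 * 0.016 * 0.984 = 0.031488
Locus 7: 2 * 0.153 * 0.847 = 0.259182
Locus 8: 2 * 0.125 * 0.875 = 0.21875
Locus 9: 2 * 0.101 * 0.899 = 0.181598
Locus 10: 2 * 0.095 * 0.905 = 0.17195
Locus 11: 2 * 0.016 * 0.984 = 0.031488
RMP = 4.803e-10

4.803e-10


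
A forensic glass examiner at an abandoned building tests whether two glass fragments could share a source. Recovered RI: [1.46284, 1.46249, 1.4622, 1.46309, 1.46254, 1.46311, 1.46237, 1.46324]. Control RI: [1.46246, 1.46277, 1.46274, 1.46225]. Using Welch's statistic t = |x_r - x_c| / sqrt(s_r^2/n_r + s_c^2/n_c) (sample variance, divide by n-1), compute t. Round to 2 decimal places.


Welch's t-criterion for glass RI comparison:
Recovered mean = sum / n_r = 11.70188 / 8 = 1.462735
Control mean = sum / n_c = 5.85022 / 4 = 1.462555
Recovered sample variance s_r^2 = 1.50029e-07
Control sample variance s_c^2 = 6.08333e-08
Welch SE (unpooled) = sqrt(s_r^2/n_r + s_c^2/n_c) = sqrt(1.87536e-08 + 1.52083e-08) = sqrt(3.39619e-08) = 0.000184288
|mean_r - mean_c| = 0.00018
t = 0.00018 / 0.000184288 = 0.98

0.98


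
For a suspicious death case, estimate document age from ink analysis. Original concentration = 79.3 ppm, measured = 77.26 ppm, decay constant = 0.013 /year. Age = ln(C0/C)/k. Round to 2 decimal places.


Document age estimation:
C0/C = 79.3 / 77.26 = 1.026404
ln(C0/C) = 0.026061
t = 0.026061 / 0.013 = 2.00 years

2.00


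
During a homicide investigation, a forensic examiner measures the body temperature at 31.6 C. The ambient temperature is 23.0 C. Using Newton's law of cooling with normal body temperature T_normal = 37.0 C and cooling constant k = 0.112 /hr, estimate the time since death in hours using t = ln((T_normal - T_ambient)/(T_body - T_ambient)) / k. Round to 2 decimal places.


Using Newton's law of cooling:
t = ln((T_normal - T_ambient) / (T_body - T_ambient)) / k
T_normal - T_ambient = 14.0
T_body - T_ambient = 8.6
Ratio = 1.627907
ln(ratio) = 0.487295
t = 0.487295 / 0.112 = 4.35 hours

4.35


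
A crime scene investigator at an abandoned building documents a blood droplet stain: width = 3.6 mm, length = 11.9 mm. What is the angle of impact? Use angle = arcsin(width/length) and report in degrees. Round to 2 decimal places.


Blood spatter impact angle calculation:
width / length = 3.6 / 11.9 = 0.302521
angle = arcsin(0.302521)
angle = 17.61 degrees

17.61


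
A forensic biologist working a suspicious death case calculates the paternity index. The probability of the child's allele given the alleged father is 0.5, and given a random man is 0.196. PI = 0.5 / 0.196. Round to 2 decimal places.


Paternity Index calculation:
PI = P(allele|father) / P(allele|random)
PI = 0.5 / 0.196
PI = 2.55

2.55


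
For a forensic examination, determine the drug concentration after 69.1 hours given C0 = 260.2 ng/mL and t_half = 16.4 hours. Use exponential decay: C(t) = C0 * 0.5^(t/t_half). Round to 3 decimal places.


Drug concentration decay:
Number of half-lives = t / t_half = 69.1 / 16.4 = 4.213415
Decay factor = 0.5^4.213415 = 0.05390583
C(t) = 260.2 * 0.05390583 = 14.026 ng/mL

14.026


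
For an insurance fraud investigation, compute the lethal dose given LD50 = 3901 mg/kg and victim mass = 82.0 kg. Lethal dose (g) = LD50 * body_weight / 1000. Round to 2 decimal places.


Lethal dose calculation:
Lethal dose = LD50 * body_weight / 1000
= 3901 * 82.0 / 1000
= 319882 / 1000
= 319.88 g

319.88


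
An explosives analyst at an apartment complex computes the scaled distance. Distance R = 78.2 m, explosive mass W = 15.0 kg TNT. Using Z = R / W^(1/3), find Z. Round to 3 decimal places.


Scaled distance calculation:
W^(1/3) = 15.0^(1/3) = 2.466212
Z = R / W^(1/3) = 78.2 / 2.466212
Z = 31.709 m/kg^(1/3)

31.709


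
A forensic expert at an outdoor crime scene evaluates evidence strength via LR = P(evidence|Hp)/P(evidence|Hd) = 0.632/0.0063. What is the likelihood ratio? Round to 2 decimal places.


Likelihood ratio calculation:
LR = P(E|Hp) / P(E|Hd)
LR = 0.632 / 0.0063
LR = 100.32

100.32


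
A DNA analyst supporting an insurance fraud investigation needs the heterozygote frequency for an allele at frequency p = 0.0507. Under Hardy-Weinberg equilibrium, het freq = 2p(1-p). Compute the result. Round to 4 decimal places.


Hardy-Weinberg heterozygote frequency:
q = 1 - p = 1 - 0.0507 = 0.9493
2pq = 2 * 0.0507 * 0.9493 = 0.0963

0.0963


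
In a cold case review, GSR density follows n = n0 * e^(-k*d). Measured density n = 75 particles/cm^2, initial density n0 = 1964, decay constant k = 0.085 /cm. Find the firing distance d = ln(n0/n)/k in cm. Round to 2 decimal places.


GSR distance calculation:
n0/n = 1964 / 75 = 26.186667
ln(n0/n) = 3.26525
d = 3.26525 / 0.085 = 38.41 cm

38.41


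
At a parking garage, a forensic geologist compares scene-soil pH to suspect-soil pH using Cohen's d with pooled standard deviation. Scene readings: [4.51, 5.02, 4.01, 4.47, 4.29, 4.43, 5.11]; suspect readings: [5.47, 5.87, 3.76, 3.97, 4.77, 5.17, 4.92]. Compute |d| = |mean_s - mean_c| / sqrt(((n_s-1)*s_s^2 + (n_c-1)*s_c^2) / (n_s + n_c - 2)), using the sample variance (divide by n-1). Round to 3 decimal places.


Pooled-variance Cohen's d for soil pH comparison:
Scene mean = 31.84 / 7 = 4.548571
Suspect mean = 33.93 / 7 = 4.847143
Scene sample variance s_s^2 = 0.152681
Suspect sample variance s_c^2 = 0.58349
Pooled variance = ((n_s-1)*s_s^2 + (n_c-1)*s_c^2) / (n_s + n_c - 2) = 0.368086
Pooled SD = sqrt(0.368086) = 0.606701
Mean difference = -0.298571
|d| = |-0.298571| / 0.606701 = 0.492

0.492


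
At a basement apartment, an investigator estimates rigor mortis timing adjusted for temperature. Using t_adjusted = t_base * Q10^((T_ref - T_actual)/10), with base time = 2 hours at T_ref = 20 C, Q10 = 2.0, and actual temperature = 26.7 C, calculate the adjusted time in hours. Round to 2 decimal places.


Rigor mortis time adjustment:
Exponent = (T_ref - T_actual) / 10 = (20 - 26.7) / 10 = -0.67
Q10 factor = 2.0^-0.67 = 0.62851
t_adjusted = 2 * 0.62851 = 1.26 hours

1.26


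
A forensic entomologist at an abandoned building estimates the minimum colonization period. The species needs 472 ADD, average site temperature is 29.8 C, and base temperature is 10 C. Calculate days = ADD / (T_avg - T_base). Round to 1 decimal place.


Insect development time:
Effective temperature = avg_temp - T_base = 29.8 - 10 = 19.8 C
Days = ADD / effective_temp = 472 / 19.8 = 23.8 days

23.8


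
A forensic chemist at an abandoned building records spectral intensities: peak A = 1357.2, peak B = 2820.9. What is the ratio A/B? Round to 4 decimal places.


Spectral peak ratio:
Peak A = 1357.2 counts
Peak B = 2820.9 counts
Ratio = 1357.2 / 2820.9 = 0.4811

0.4811


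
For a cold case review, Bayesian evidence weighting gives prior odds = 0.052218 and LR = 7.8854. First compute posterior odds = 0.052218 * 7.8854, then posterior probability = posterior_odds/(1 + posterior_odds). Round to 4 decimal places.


Bayesian evidence evaluation:
Posterior odds = prior_odds * LR = 0.052218 * 7.8854 = 0.4117598
Posterior probability = posterior_odds / (1 + posterior_odds)
= 0.4117598 / (1 + 0.4117598)
= 0.4117598 / 1.4117598
= 0.2917

0.2917


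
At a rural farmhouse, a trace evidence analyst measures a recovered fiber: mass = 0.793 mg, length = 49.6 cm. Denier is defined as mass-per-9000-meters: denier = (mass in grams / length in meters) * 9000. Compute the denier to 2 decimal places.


Denier calculation:
Mass in grams = 0.793 mg / 1000 = 0.000793 g
Length in meters = 49.6 cm / 100 = 0.496 m
Linear density = mass / length = 0.000793 / 0.496 = 0.00159879 g/m
Denier = (g/m) * 9000 = 0.00159879 * 9000 = 14.39

14.39


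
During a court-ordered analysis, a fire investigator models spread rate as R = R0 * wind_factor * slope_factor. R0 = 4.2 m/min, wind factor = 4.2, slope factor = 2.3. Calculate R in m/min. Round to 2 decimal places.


Fire spread rate calculation:
R = R0 * wind_factor * slope_factor
= 4.2 * 4.2 * 2.3
= 17.64 * 2.3
= 40.57 m/min

40.57


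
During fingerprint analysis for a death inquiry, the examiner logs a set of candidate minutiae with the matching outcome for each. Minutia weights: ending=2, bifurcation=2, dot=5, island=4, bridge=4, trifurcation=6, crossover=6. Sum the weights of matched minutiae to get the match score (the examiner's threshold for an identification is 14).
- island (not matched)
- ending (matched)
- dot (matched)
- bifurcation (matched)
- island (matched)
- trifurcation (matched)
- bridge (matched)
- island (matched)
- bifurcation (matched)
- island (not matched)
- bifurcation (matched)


Weighted minutiae match score:
  island: not matched, +0
  ending: matched, +2 (running total 2)
  dot: matched, +5 (running total 7)
  bifurcation: matched, +2 (running total 9)
  island: matched, +4 (running total 13)
  trifurcation: matched, +6 (running total 19)
  bridge: matched, +4 (running total 23)
  island: matched, +4 (running total 27)
  bifurcation: matched, +2 (running total 29)
  island: not matched, +0
  bifurcation: matched, +2 (running total 31)
Total score = 31
Threshold = 14; verdict = identification

31


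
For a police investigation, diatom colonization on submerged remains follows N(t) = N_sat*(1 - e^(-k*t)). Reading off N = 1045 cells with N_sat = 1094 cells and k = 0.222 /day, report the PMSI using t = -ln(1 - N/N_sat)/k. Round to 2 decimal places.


PMSI from diatom colonization curve:
N / N_sat = 1045 / 1094 = 0.95521
1 - N/N_sat = 0.04479
ln(1 - N/N_sat) = -3.10577
t = -ln(1 - N/N_sat) / k = -(-3.10577) / 0.222 = 13.99 days

13.99


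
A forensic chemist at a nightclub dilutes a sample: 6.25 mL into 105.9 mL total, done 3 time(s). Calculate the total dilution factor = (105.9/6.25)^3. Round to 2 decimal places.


Dilution factor calculation:
Single dilution = V_total / V_sample = 105.9 / 6.25 ≈ 16.944
Number of dilutions = 3
Total DF = (105.9 / 6.25)^3 (full precision, rounded at the end) = 4864.61

4864.61


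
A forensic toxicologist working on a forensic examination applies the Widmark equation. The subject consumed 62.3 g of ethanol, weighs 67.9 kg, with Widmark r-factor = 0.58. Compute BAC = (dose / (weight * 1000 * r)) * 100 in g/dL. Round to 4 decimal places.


Applying the Widmark formula:
BAC = (dose_g / (body_wt * 1000 * r)) * 100
Denominator = 67.9 * 1000 * 0.58 = 39382
BAC = (62.3 / 39382) * 100
BAC = 0.1582 g/dL

0.1582


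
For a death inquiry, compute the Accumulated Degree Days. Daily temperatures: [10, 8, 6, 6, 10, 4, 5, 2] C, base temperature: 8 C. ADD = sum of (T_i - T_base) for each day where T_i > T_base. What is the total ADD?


Computing ADD day by day:
Day 1: max(0, 10 - 8) = 2
Day 2: max(0, 8 - 8) = 0
Day 3: max(0, 6 - 8) = 0
Day 4: max(0, 6 - 8) = 0
Day 5: max(0, 10 - 8) = 2
Day 6: max(0, 4 - 8) = 0
Day 7: max(0, 5 - 8) = 0
Day 8: max(0, 2 - 8) = 0
Total ADD = 4

4


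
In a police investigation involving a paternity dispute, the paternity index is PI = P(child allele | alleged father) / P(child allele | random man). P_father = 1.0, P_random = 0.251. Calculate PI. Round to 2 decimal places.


Paternity Index calculation:
PI = P(allele|father) / P(allele|random)
PI = 1.0 / 0.251
PI = 3.98

3.98


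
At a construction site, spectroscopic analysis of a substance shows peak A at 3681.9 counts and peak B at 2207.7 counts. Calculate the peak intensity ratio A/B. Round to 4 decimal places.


Spectral peak ratio:
Peak A = 3681.9 counts
Peak B = 2207.7 counts
Ratio = 3681.9 / 2207.7 = 1.6678

1.6678


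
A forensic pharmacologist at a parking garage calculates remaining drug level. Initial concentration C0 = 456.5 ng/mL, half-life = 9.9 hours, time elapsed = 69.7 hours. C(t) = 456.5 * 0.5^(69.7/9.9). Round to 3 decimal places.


Drug concentration decay:
Number of half-lives = t / t_half = 69.7 / 9.9 = 7.040404
Decay factor = 0.5^7.040404 = 0.00759674
C(t) = 456.5 * 0.00759674 = 3.468 ng/mL

3.468


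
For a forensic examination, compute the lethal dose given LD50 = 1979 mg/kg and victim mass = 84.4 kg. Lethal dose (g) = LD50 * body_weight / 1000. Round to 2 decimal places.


Lethal dose calculation:
Lethal dose = LD50 * body_weight / 1000
= 1979 * 84.4 / 1000
= 167027.6 / 1000
= 167.03 g

167.03


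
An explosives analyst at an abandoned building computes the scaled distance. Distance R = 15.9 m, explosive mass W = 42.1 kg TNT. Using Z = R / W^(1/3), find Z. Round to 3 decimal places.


Scaled distance calculation:
W^(1/3) = 42.1^(1/3) = 3.478783
Z = R / W^(1/3) = 15.9 / 3.478783
Z = 4.571 m/kg^(1/3)

4.571


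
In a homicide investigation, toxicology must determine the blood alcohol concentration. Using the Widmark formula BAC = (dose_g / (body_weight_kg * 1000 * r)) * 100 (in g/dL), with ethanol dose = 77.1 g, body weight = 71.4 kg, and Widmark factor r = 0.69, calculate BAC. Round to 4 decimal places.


Applying the Widmark formula:
BAC = (dose_g / (body_wt * 1000 * r)) * 100
Denominator = 71.4 * 1000 * 0.69 = 49266
BAC = (77.1 / 49266) * 100
BAC = 0.1565 g/dL

0.1565


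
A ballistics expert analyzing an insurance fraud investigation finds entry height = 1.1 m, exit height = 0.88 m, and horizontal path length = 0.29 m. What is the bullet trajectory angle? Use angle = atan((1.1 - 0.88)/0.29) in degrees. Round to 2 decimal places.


Bullet trajectory angle:
Height difference = 1.1 - 0.88 = 0.22 m
angle = atan(0.22 / 0.29)
angle = atan(0.758621)
angle = 37.18 degrees

37.18


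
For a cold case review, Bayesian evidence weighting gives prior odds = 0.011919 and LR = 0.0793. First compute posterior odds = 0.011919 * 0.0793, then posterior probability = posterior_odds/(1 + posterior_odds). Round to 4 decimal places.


Bayesian evidence evaluation:
Posterior odds = prior_odds * LR = 0.011919 * 0.0793 = 0.0009451767
Posterior probability = posterior_odds / (1 + posterior_odds)
= 0.0009451767 / (1 + 0.0009451767)
= 0.0009451767 / 1.0009451767
= 0.0009

0.0009


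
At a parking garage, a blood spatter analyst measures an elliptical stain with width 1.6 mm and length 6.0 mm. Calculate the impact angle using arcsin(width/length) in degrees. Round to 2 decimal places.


Blood spatter impact angle calculation:
width / length = 1.6 / 6.0 = 0.266667
angle = arcsin(0.266667)
angle = 15.47 degrees

15.47


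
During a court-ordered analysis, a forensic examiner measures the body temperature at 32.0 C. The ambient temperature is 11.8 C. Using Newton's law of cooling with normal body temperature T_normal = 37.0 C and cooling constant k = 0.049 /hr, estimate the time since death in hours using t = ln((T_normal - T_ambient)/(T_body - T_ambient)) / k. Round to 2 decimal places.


Using Newton's law of cooling:
t = ln((T_normal - T_ambient) / (T_body - T_ambient)) / k
T_normal - T_ambient = 25.2
T_body - T_ambient = 20.2
Ratio = 1.247525
ln(ratio) = 0.221162
t = 0.221162 / 0.049 = 4.51 hours

4.51


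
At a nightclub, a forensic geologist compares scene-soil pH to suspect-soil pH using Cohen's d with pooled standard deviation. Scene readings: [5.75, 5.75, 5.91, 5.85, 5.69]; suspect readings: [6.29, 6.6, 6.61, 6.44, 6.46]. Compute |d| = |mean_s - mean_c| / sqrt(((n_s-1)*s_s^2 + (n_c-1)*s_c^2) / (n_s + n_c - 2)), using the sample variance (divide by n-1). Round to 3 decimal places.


Pooled-variance Cohen's d for soil pH comparison:
Scene mean = 28.95 / 5 = 5.79
Suspect mean = 32.4 / 5 = 6.48
Scene sample variance s_s^2 = 0.0078
Suspect sample variance s_c^2 = 0.01735
Pooled variance = ((n_s-1)*s_s^2 + (n_c-1)*s_c^2) / (n_s + n_c - 2) = 0.012575
Pooled SD = sqrt(0.012575) = 0.112138
Mean difference = -0.69
|d| = |-0.69| / 0.112138 = 6.153

6.153


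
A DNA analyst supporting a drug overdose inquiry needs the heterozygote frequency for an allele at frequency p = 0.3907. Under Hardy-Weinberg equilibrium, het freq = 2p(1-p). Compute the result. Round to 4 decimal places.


Hardy-Weinberg heterozygote frequency:
q = 1 - p = 1 - 0.3907 = 0.6093
2pq = 2 * 0.3907 * 0.6093 = 0.4761

0.4761


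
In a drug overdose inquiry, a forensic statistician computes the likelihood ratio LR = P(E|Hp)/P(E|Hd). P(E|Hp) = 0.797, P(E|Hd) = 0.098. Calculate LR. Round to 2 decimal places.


Likelihood ratio calculation:
LR = P(E|Hp) / P(E|Hd)
LR = 0.797 / 0.098
LR = 8.13

8.13


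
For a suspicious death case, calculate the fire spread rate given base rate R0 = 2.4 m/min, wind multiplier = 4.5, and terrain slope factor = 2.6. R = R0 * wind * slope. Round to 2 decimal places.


Fire spread rate calculation:
R = R0 * wind_factor * slope_factor
= 2.4 * 4.5 * 2.6
= 10.8 * 2.6
= 28.08 m/min

28.08


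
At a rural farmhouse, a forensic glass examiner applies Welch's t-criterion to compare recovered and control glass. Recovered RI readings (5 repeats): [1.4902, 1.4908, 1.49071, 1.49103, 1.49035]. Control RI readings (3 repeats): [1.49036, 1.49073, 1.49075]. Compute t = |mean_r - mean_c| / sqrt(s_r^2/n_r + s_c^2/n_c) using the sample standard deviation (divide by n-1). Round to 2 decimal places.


Welch's t-criterion for glass RI comparison:
Recovered mean = sum / n_r = 7.45309 / 5 = 1.490618
Control mean = sum / n_c = 4.47184 / 3 = 1.4906133
Recovered sample variance s_r^2 = 1.1447e-07
Control sample variance s_c^2 = 4.82333e-08
Welch SE (unpooled) = sqrt(s_r^2/n_r + s_c^2/n_c) = sqrt(2.2894e-08 + 1.60778e-08) = sqrt(3.89718e-08) = 0.000197413
|mean_r - mean_c| = 4.66667e-06
t = 4.66667e-06 / 0.000197413 = 0.02

0.02


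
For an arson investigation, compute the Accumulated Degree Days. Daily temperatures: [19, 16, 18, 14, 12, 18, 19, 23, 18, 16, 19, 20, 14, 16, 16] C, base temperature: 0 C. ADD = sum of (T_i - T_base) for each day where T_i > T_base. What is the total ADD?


Computing ADD day by day:
Day 1: max(0, 19 - 0) = 19
Day 2: max(0, 16 - 0) = 16
Day 3: max(0, 18 - 0) = 18
Day 4: max(0, 14 - 0) = 14
Day 5: max(0, 12 - 0) = 12
Day 6: max(0, 18 - 0) = 18
Day 7: max(0, 19 - 0) = 19
Day 8: max(0, 23 - 0) = 23
Day 9: max(0, 18 - 0) = 18
Day 10: max(0, 16 - 0) = 16
Day 11: max(0, 19 - 0) = 19
Day 12: max(0, 20 - 0) = 20
Day 13: max(0, 14 - 0) = 14
Day 14: max(0, 16 - 0) = 16
Day 15: max(0, 16 - 0) = 16
Total ADD = 258

258


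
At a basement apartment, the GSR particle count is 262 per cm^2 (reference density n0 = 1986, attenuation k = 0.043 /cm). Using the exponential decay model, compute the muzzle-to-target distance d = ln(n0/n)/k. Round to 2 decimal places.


GSR distance calculation:
n0/n = 1986 / 262 = 7.580153
ln(n0/n) = 2.025533
d = 2.025533 / 0.043 = 47.11 cm

47.11


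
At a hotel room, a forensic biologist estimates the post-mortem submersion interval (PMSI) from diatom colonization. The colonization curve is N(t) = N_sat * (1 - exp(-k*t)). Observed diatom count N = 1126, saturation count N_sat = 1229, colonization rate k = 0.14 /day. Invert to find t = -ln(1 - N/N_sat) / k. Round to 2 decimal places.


PMSI from diatom colonization curve:
N / N_sat = 1126 / 1229 = 0.916192
1 - N/N_sat = 0.083808
ln(1 - N/N_sat) = -2.479227
t = -ln(1 - N/N_sat) / k = -(-2.479227) / 0.14 = 17.71 days

17.71


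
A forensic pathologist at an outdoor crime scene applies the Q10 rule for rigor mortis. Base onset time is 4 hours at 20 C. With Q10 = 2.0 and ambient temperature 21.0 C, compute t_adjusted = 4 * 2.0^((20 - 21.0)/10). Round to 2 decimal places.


Rigor mortis time adjustment:
Exponent = (T_ref - T_actual) / 10 = (20 - 21.0) / 10 = -0.1
Q10 factor = 2.0^-0.1 = 0.93303
t_adjusted = 4 * 0.93303 = 3.73 hours

3.73


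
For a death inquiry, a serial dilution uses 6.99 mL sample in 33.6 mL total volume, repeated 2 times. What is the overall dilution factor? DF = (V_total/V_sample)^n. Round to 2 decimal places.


Dilution factor calculation:
Single dilution = V_total / V_sample = 33.6 / 6.99 ≈ 4.806867
Number of dilutions = 2
Total DF = (33.6 / 6.99)^2 (full precision, rounded at the end) = 23.11

23.11


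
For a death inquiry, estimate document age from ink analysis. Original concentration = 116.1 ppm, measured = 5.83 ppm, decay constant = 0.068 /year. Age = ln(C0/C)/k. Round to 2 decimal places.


Document age estimation:
C0/C = 116.1 / 5.83 = 19.914237
ln(C0/C) = 2.991435
t = 2.991435 / 0.068 = 43.99 years

43.99


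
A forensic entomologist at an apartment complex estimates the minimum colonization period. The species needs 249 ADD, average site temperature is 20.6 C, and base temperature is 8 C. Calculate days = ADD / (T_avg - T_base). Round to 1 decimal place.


Insect development time:
Effective temperature = avg_temp - T_base = 20.6 - 8 = 12.6 C
Days = ADD / effective_temp = 249 / 12.6 = 19.8 days

19.8


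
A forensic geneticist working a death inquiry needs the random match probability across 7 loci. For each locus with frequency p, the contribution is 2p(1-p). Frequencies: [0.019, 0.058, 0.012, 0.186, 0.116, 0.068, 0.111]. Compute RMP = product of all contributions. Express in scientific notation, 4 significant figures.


Computing RMP for 7 loci:
Locus 1: 2 * 0.019 * 0.981 = 0.037278
Locus 2: 2 * 0.058 * 0.942 = 0.109272
Locus 3: 2 * 0.012 * 0.988 = 0.023712
Locus 4: 2 * 0.186 * 0.814 = 0.302808
Locus 5: 2 * 0.116 * 0.884 = 0.205088
Locus 6: 2 * 0.068 * 0.932 = 0.126752
Locus 7: 2 * 0.111 * 0.889 = 0.197358
RMP = 1.501e-07

1.501e-07


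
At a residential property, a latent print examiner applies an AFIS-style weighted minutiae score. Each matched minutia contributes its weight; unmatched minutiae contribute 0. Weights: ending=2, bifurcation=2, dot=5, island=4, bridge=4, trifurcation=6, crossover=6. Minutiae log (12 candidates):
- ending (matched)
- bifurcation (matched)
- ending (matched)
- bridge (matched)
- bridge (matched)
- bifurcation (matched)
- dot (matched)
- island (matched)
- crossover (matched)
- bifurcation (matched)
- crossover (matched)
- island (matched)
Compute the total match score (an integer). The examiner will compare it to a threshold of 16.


Weighted minutiae match score:
  ending: matched, +2 (running total 2)
  bifurcation: matched, +2 (running total 4)
  ending: matched, +2 (running total 6)
  bridge: matched, +4 (running total 10)
  bridge: matched, +4 (running total 14)
  bifurcation: matched, +2 (running total 16)
  dot: matched, +5 (running total 21)
  island: matched, +4 (running total 25)
  crossover: matched, +6 (running total 31)
  bifurcation: matched, +2 (running total 33)
  crossover: matched, +6 (running total 39)
  island: matched, +4 (running total 43)
Total score = 43
Threshold = 16; verdict = identification

43


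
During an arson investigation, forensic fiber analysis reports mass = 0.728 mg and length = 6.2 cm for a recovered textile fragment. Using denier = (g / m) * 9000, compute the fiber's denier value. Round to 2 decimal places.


Denier calculation:
Mass in grams = 0.728 mg / 1000 = 0.000728 g
Length in meters = 6.2 cm / 100 = 0.062 m
Linear density = mass / length = 0.000728 / 0.062 = 0.01174194 g/m
Denier = (g/m) * 9000 = 0.01174194 * 9000 = 105.68

105.68


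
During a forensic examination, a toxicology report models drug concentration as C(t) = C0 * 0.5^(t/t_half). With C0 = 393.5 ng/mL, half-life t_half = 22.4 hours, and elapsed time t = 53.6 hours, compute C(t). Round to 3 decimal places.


Drug concentration decay:
Number of half-lives = t / t_half = 53.6 / 22.4 = 2.392857
Decay factor = 0.5^2.392857 = 0.19040496
C(t) = 393.5 * 0.19040496 = 74.924 ng/mL

74.924


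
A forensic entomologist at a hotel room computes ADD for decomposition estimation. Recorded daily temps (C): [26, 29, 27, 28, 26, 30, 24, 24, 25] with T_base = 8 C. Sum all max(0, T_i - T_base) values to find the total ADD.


Computing ADD day by day:
Day 1: max(0, 26 - 8) = 18
Day 2: max(0, 29 - 8) = 21
Day 3: max(0, 27 - 8) = 19
Day 4: max(0, 28 - 8) = 20
Day 5: max(0, 26 - 8) = 18
Day 6: max(0, 30 - 8) = 22
Day 7: max(0, 24 - 8) = 16
Day 8: max(0, 24 - 8) = 16
Day 9: max(0, 25 - 8) = 17
Total ADD = 167

167


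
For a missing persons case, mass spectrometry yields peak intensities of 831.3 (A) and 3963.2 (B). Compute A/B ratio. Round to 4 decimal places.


Spectral peak ratio:
Peak A = 831.3 counts
Peak B = 3963.2 counts
Ratio = 831.3 / 3963.2 = 0.2098

0.2098


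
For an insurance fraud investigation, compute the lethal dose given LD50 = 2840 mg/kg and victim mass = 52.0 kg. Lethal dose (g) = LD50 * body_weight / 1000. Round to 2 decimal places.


Lethal dose calculation:
Lethal dose = LD50 * body_weight / 1000
= 2840 * 52.0 / 1000
= 147680 / 1000
= 147.68 g

147.68


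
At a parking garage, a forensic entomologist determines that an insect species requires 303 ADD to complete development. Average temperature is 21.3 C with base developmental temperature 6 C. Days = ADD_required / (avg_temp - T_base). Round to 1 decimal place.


Insect development time:
Effective temperature = avg_temp - T_base = 21.3 - 6 = 15.3 C
Days = ADD / effective_temp = 303 / 15.3 = 19.8 days

19.8


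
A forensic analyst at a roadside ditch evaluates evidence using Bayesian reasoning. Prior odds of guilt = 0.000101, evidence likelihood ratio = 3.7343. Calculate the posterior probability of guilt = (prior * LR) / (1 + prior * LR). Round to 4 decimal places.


Bayesian evidence evaluation:
Posterior odds = prior_odds * LR = 0.000101 * 3.7343 = 0.0003771643
Posterior probability = posterior_odds / (1 + posterior_odds)
= 0.0003771643 / (1 + 0.0003771643)
= 0.0003771643 / 1.0003771643
= 0.0004

0.0004


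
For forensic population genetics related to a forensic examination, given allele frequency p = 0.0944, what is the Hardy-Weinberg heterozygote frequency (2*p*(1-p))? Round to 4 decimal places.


Hardy-Weinberg heterozygote frequency:
q = 1 - p = 1 - 0.0944 = 0.9056
2pq = 2 * 0.0944 * 0.9056 = 0.1710

0.1710


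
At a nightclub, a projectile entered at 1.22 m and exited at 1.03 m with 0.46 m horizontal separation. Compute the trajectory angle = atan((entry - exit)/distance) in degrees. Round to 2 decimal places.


Bullet trajectory angle:
Height difference = 1.22 - 1.03 = 0.19 m
angle = atan(0.19 / 0.46)
angle = atan(0.413043)
angle = 22.44 degrees

22.44


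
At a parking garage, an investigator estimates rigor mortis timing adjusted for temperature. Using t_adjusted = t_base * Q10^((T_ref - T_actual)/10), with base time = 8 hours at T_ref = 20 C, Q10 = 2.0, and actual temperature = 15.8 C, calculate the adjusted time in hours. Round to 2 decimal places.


Rigor mortis time adjustment:
Exponent = (T_ref - T_actual) / 10 = (20 - 15.8) / 10 = 0.42
Q10 factor = 2.0^0.42 = 1.33793
t_adjusted = 8 * 1.33793 = 10.70 hours

10.70


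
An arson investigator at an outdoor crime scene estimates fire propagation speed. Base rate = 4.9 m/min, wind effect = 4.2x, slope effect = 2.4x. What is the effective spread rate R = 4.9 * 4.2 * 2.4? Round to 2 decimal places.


Fire spread rate calculation:
R = R0 * wind_factor * slope_factor
= 4.9 * 4.2 * 2.4
= 20.58 * 2.4
= 49.39 m/min

49.39


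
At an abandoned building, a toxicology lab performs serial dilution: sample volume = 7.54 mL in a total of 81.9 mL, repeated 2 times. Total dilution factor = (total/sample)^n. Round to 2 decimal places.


Dilution factor calculation:
Single dilution = V_total / V_sample = 81.9 / 7.54 ≈ 10.862069
Number of dilutions = 2
Total DF = (81.9 / 7.54)^2 (full precision, rounded at the end) = 117.98

117.98


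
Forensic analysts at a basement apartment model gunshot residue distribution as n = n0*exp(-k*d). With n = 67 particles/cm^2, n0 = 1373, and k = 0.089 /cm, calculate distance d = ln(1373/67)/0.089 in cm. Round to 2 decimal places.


GSR distance calculation:
n0/n = 1373 / 67 = 20.492537
ln(n0/n) = 3.020061
d = 3.020061 / 0.089 = 33.93 cm

33.93


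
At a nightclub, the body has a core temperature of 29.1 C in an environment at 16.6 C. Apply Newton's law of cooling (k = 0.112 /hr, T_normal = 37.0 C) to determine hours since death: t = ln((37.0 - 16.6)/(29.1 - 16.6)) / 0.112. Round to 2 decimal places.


Using Newton's law of cooling:
t = ln((T_normal - T_ambient) / (T_body - T_ambient)) / k
T_normal - T_ambient = 20.4
T_body - T_ambient = 12.5
Ratio = 1.632
ln(ratio) = 0.489806
t = 0.489806 / 0.112 = 4.37 hours

4.37


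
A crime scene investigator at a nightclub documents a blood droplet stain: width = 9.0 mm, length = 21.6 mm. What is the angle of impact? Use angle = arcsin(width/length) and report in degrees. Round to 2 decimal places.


Blood spatter impact angle calculation:
width / length = 9.0 / 21.6 = 0.416667
angle = arcsin(0.416667)
angle = 24.62 degrees

24.62


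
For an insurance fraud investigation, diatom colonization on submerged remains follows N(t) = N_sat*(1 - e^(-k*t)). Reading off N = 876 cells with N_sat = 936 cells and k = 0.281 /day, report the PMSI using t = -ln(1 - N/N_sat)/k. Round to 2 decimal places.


PMSI from diatom colonization curve:
N / N_sat = 876 / 936 = 0.935897
1 - N/N_sat = 0.064103
ln(1 - N/N_sat) = -2.747264
t = -ln(1 - N/N_sat) / k = -(-2.747264) / 0.281 = 9.78 days

9.78


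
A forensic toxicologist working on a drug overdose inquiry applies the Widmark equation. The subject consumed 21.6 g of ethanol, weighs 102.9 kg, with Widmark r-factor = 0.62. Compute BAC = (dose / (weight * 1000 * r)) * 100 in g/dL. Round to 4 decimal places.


Applying the Widmark formula:
BAC = (dose_g / (body_wt * 1000 * r)) * 100
Denominator = 102.9 * 1000 * 0.62 = 63798
BAC = (21.6 / 63798) * 100
BAC = 0.0339 g/dL

0.0339


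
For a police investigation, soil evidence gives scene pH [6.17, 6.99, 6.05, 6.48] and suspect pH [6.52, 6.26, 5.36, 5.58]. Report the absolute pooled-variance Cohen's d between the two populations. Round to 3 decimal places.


Pooled-variance Cohen's d for soil pH comparison:
Scene mean = 25.69 / 4 = 6.4225
Suspect mean = 23.72 / 4 = 5.93
Scene sample variance s_s^2 = 0.175958
Suspect sample variance s_c^2 = 0.301467
Pooled variance = ((n_s-1)*s_s^2 + (n_c-1)*s_c^2) / (n_s + n_c - 2) = 0.238712
Pooled SD = sqrt(0.238712) = 0.488582
Mean difference = 0.4925
|d| = |0.4925| / 0.488582 = 1.008

1.008


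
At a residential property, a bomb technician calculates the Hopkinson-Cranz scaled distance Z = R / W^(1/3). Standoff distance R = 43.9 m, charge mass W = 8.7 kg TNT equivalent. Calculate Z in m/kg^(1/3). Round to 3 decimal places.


Scaled distance calculation:
W^(1/3) = 8.7^(1/3) = 2.05671
Z = R / W^(1/3) = 43.9 / 2.05671
Z = 21.345 m/kg^(1/3)

21.345


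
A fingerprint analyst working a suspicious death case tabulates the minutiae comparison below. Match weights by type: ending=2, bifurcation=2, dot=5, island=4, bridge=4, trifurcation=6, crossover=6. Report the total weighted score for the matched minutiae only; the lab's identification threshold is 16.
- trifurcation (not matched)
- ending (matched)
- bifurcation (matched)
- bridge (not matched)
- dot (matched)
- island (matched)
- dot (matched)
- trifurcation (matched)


Weighted minutiae match score:
  trifurcation: not matched, +0
  ending: matched, +2 (running total 2)
  bifurcation: matched, +2 (running total 4)
  bridge: not matched, +0
  dot: matched, +5 (running total 9)
  island: matched, +4 (running total 13)
  dot: matched, +5 (running total 18)
  trifurcation: matched, +6 (running total 24)
Total score = 24
Threshold = 16; verdict = identification

24


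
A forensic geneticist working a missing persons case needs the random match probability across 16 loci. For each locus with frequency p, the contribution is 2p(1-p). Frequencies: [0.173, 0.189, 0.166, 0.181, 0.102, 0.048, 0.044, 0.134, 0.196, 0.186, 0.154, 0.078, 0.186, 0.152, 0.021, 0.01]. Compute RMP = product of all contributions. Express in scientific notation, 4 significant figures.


Computing RMP for 16 loci:
Locus 1: 2 * 0.173 * 0.827 = 0.286142
Locus 2: 2 * 0.189 * 0.811 = 0.306558
Locus 3: 2 * 0.166 * 0.834 = 0.276888
Locus 4: 2 * 0.181 * 0.819 = 0.296478
Locus 5: 2 * 0.102 * 0.898 = 0.183192
Locus 6: 2 * 0.048 * 0.952 = 0.091392
Locus 7: 2 * 0.044 * 0.956 = 0.084128
Locus 8: 2 * 0.134 * 0.866 = 0.232088
Locus 9: 2 * 0.196 * 0.804 = 0.315168
Locus 10: 2 * 0.186 * 0.814 = 0.302808
Locus 11: 2 * 0.154 * 0.846 = 0.260568
Locus 12: 2 * 0.078 * 0.922 = 0.143832
Locus 13: 2 * 0.186 * 0.814 = 0.302808
Locus 14: 2 * 0.152 * 0.848 = 0.257792
Locus 15: 2 * 0.021 * 0.979 = 0.041118
Locus 16: 2 * 0.01 * 0.99 = 0.0198
RMP = 5.351e-13

5.351e-13


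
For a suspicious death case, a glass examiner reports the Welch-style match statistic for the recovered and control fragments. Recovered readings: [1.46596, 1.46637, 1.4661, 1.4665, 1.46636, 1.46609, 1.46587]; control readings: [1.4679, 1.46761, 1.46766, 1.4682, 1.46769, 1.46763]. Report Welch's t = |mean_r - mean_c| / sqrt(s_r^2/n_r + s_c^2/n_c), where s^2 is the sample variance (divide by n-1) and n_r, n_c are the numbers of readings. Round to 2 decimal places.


Welch's t-criterion for glass RI comparison:
Recovered mean = sum / n_r = 10.26325 / 7 = 1.4661786
Control mean = sum / n_c = 8.80669 / 6 = 1.4677817
Recovered sample variance s_r^2 = 5.4981e-08
Control sample variance s_c^2 = 5.29367e-08
Welch SE (unpooled) = sqrt(s_r^2/n_r + s_c^2/n_c) = sqrt(7.85442e-09 + 8.82278e-09) = sqrt(1.66772e-08) = 0.00012914
|mean_r - mean_c| = 0.0016031
t = 0.0016031 / 0.00012914 = 12.41

12.41
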